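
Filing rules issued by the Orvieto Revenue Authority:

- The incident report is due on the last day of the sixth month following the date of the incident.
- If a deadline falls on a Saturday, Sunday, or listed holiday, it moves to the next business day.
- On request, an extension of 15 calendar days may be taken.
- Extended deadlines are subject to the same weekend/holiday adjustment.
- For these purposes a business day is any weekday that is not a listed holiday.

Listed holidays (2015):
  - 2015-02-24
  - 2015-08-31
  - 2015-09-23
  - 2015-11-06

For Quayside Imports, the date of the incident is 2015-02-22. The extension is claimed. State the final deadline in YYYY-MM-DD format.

2015-09-16

The sixth month after 2015-02-22 is August 2015, whose last day is 2015-08-31.
2015-08-31 is a listed holiday, so it moves to the next business day, 2015-09-01 (Tuesday).
Add the 15 calendar-day extension to 2015-09-01: 2015-09-16.
2015-09-16 falls on a Wednesday, which is a business day, so no adjustment is needed.
Deadline: 2015-09-16.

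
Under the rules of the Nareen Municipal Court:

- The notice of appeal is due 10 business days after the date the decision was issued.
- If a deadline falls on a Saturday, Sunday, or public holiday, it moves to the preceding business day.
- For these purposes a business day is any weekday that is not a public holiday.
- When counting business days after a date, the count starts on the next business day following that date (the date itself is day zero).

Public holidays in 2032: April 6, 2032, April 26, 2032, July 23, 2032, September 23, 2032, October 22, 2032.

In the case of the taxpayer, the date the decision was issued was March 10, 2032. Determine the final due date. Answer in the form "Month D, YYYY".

March 24, 2032

Counting 10 business days after March 10, 2032 (skipping weekends and listed holidays) reaches March 24, 2032.
March 24, 2032 is a Wednesday and not a listed holiday, so it stands.
The final due date is March 24, 2032.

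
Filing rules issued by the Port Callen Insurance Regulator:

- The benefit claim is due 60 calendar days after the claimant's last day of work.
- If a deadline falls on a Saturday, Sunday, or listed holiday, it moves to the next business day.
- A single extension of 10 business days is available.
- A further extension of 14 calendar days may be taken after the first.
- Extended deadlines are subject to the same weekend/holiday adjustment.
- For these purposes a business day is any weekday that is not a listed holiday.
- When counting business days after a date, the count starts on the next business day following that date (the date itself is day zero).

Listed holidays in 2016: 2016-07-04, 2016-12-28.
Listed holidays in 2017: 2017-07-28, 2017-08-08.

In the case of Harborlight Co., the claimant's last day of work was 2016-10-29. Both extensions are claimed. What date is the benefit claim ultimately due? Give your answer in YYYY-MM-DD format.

From 2016-10-29, 60 calendar days later is 2016-12-28.
2016-12-28 is a listed holiday; the next business day is 2016-12-29 (Thursday).
Applying the 10-business-day extension: 10 business days after 2016-12-29 is 2017-01-12.
Since 2017-01-12 is a Thursday and not a holiday, the date is unchanged.
Applying the 14-calendar-day extension: 2017-01-12 + 14 days = 2017-01-26.
Since 2017-01-26 is a Thursday and not a holiday, the date is unchanged.
The final due date is 2017-01-26.

2017-01-26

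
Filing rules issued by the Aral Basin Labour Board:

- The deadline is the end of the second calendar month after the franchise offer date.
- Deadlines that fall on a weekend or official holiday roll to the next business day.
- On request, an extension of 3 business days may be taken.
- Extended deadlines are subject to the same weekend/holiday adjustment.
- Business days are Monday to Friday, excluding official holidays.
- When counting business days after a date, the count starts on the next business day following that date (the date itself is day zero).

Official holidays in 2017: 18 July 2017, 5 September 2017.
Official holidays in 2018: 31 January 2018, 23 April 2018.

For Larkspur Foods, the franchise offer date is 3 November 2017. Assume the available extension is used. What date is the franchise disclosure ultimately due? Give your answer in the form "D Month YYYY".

6 February 2018

The second month after 3 November 2017 is January 2018, whose last day is 31 January 2018.
31 January 2018 is a listed holiday; the next business day is 1 February 2018 (Thursday).
The 3-business-day extension runs from 1 February 2018 to 6 February 2018.
6 February 2018 (Tuesday) is already a business day.
So the filing is due 6 February 2018.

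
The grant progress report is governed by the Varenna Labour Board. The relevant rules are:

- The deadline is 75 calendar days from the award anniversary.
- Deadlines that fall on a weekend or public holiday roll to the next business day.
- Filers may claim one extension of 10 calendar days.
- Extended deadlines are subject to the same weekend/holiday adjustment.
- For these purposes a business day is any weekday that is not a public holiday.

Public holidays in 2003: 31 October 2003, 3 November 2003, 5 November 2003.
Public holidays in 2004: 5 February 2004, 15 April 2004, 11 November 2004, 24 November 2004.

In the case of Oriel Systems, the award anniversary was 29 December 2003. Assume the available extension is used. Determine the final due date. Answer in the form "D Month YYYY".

25 March 2004

From 29 December 2003, 75 calendar days later is 13 March 2004.
13 March 2004 is a Saturday, so it moves to the next business day, 15 March 2004 (Monday).
The 10-calendar-day extension moves the deadline from 15 March 2004 to 25 March 2004.
25 March 2004 (Thursday) is already a business day.
Deadline: 25 March 2004.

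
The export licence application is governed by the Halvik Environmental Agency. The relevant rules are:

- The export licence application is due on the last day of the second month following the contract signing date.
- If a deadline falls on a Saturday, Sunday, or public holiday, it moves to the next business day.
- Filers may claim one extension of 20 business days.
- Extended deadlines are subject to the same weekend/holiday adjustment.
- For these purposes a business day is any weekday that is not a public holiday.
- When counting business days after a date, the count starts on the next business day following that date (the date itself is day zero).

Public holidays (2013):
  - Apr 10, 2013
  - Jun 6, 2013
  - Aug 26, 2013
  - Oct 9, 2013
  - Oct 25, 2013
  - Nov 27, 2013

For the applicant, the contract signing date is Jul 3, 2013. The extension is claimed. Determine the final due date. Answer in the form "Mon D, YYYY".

Oct 30, 2013

The second month after Jul 3, 2013 is September 2013, whose last day is Sep 30, 2013.
Sep 30, 2013 is a Monday and not a listed holiday, so it stands.
Applying the 20-business-day extension: 20 business days after Sep 30, 2013 is Oct 30, 2013.
Oct 30, 2013 is a Wednesday and not a listed holiday, so it stands.
Final deadline: Oct 30, 2013.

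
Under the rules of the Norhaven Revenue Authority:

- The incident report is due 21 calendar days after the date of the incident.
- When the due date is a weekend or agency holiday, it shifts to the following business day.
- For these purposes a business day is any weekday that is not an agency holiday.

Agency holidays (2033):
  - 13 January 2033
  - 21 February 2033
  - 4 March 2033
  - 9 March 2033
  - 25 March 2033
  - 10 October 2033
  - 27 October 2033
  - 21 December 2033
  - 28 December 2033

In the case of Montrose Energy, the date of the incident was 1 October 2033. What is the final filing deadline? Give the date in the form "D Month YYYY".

21 calendar days after 1 October 2033 is 22 October 2033.
Because 22 October 2033 is a Saturday, the deadline becomes 24 October 2033 (Monday).
So the filing is due 24 October 2033.

24 October 2033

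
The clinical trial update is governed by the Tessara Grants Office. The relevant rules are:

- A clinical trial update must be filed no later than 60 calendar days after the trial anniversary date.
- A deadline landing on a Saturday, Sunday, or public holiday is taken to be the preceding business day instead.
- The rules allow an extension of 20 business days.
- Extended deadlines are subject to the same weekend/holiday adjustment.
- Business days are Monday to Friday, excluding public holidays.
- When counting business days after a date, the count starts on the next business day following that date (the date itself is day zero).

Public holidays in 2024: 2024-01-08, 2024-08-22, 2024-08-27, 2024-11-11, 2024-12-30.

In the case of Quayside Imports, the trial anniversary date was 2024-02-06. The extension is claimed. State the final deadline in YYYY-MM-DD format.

2024-05-03

60 calendar days after 2024-02-06 is 2024-04-06.
2024-04-06 is a Saturday, so it moves to the preceding business day, 2024-04-05 (Friday).
Applying the 20-business-day extension: 20 business days after 2024-04-05 is 2024-05-03.
Since 2024-05-03 is a Friday and not a holiday, the date is unchanged.
The final due date is 2024-05-03.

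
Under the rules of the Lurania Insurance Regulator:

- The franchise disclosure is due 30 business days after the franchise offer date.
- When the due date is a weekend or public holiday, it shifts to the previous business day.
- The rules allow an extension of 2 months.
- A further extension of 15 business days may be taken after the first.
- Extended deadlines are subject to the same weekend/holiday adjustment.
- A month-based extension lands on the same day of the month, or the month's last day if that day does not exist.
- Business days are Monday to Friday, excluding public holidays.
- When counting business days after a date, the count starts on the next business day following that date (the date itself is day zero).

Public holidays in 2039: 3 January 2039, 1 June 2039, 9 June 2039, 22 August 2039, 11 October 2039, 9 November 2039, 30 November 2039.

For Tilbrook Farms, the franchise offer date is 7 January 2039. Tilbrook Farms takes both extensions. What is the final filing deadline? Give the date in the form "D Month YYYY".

30 business days after 7 January 2039, excluding weekends and holidays, is 18 February 2039.
18 February 2039 falls on a Friday, which is a business day, so no adjustment is needed.
Add 2 months to 18 February 2039: 18 April 2039.
Since 18 April 2039 is a Monday and not a holiday, the date is unchanged.
Applying the 15-business-day extension: 15 business days after 18 April 2039 is 9 May 2039.
Since 9 May 2039 is a Monday and not a holiday, the date is unchanged.
The final due date is 9 May 2039.

9 May 2039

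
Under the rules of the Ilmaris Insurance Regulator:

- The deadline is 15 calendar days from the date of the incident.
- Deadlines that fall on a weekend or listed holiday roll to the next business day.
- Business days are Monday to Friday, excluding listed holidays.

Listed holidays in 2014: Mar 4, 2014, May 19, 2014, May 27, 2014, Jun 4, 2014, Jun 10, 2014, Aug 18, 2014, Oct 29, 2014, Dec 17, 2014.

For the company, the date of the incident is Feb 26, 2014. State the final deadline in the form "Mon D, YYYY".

15 calendar days after Feb 26, 2014 is Mar 13, 2014.
Mar 13, 2014 (Thursday) is already a business day.
Final deadline: Mar 13, 2014.

Mar 13, 2014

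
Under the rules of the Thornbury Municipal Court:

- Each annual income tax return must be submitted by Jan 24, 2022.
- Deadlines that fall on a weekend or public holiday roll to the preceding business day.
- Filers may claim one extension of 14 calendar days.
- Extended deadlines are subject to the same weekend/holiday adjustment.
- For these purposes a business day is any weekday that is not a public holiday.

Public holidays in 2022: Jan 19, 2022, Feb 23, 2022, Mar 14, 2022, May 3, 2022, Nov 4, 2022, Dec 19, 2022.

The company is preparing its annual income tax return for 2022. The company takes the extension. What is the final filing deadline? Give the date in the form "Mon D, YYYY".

The statutory due date is Jan 24, 2022.
Since Jan 24, 2022 is a Monday and not a holiday, the date is unchanged.
With the 14-day extension, Jan 24, 2022 becomes Feb 7, 2022.
Since Feb 7, 2022 is a Monday and not a holiday, the date is unchanged.
The final due date is Feb 7, 2022.

Feb 7, 2022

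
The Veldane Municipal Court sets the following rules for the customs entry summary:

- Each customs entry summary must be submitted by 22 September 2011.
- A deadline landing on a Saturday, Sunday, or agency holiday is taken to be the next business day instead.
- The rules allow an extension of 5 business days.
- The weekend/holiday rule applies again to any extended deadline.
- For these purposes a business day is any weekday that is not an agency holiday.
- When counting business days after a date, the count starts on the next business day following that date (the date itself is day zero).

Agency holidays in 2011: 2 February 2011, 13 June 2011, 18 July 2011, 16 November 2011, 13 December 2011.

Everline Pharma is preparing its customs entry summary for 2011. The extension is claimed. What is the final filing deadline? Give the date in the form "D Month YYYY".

Start from the fixed due date, 22 September 2011.
22 September 2011 falls on a Thursday, which is a business day, so no adjustment is needed.
Applying the 5-business-day extension: 5 business days after 22 September 2011 is 29 September 2011.
Since 29 September 2011 is a Thursday and not a holiday, the date is unchanged.
Deadline: 29 September 2011.

29 September 2011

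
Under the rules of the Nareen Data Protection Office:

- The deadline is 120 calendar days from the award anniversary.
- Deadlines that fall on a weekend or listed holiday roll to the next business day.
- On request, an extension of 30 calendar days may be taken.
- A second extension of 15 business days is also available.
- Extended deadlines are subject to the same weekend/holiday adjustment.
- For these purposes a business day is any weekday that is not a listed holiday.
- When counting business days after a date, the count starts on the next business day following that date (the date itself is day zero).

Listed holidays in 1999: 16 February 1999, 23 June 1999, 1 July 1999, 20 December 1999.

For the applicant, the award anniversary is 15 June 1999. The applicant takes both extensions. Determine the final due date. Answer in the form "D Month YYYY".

Trigger date 15 June 1999 + 120 calendar days = 13 October 1999.
Since 13 October 1999 is a Wednesday and not a holiday, the date is unchanged.
Applying the 30-calendar-day extension: 13 October 1999 + 30 days = 12 November 1999.
12 November 1999 (Friday) is already a business day.
Applying the 15-business-day extension: 15 business days after 12 November 1999 is 3 December 1999.
3 December 1999 is a Friday and not a listed holiday, so it stands.
The final due date is 3 December 1999.

3 December 1999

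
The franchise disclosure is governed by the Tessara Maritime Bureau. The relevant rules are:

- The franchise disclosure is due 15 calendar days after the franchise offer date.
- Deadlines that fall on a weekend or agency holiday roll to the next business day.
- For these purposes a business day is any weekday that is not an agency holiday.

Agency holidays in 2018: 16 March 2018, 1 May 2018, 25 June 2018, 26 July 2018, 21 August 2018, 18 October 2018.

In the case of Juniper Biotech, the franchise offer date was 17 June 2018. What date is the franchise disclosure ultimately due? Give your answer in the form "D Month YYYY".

2 July 2018

15 calendar days after 17 June 2018 is 2 July 2018.
2 July 2018 is a Monday and not a listed holiday, so it stands.
Final deadline: 2 July 2018.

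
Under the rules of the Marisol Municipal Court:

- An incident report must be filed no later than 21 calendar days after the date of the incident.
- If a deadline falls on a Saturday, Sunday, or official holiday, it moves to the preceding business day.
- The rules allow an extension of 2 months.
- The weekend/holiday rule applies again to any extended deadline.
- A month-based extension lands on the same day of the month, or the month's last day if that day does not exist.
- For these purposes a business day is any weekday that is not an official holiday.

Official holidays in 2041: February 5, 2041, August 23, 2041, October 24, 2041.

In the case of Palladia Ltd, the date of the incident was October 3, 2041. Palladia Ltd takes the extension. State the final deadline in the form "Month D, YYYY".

December 23, 2041

Adding 21 calendar days to October 3, 2041 gives October 24, 2041.
October 24, 2041 falls on a listed holiday. Rolling to the preceding business day gives October 23, 2041, a Wednesday.
The 2 months extension carries October 23, 2041 to December 23, 2041.
December 23, 2041 falls on a Monday, which is a business day, so no adjustment is needed.
So the filing is due December 23, 2041.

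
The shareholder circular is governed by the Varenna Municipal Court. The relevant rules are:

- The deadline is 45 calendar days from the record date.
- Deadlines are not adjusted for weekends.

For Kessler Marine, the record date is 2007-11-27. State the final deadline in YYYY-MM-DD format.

2008-01-11

From 2007-11-27, 45 calendar days later is 2008-01-11.
2008-01-11 falls on a Friday. The rules make no weekend/holiday allowance, so it remains 2008-01-11.
Final deadline: 2008-01-11.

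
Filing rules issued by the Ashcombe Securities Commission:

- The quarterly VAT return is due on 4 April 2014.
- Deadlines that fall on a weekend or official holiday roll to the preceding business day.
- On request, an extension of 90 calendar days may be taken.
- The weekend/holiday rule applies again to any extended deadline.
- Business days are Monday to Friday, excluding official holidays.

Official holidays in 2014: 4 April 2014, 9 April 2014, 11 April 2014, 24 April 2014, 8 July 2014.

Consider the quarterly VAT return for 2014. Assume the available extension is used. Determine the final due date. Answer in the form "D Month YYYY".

2 July 2014

The stated deadline is 4 April 2014.
Because 4 April 2014 is a listed holiday, the deadline becomes 3 April 2014 (Thursday).
Applying the 90-calendar-day extension: 3 April 2014 + 90 days = 2 July 2014.
2 July 2014 (Wednesday) is already a business day.
Final deadline: 2 July 2014.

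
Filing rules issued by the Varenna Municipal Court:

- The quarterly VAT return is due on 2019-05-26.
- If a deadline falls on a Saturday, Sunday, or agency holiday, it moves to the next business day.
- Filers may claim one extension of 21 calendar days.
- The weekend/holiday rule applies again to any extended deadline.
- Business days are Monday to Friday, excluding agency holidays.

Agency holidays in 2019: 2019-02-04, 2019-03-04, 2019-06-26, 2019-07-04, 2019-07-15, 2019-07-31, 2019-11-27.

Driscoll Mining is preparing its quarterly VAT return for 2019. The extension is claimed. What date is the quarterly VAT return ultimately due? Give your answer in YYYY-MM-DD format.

2019-06-17

The stated deadline is 2019-05-26.
2019-05-26 falls on a Sunday. Rolling to the next business day gives 2019-05-27, a Monday.
Applying the 21-calendar-day extension: 2019-05-27 + 21 days = 2019-06-17.
2019-06-17 is a Monday and not a listed holiday, so it stands.
Deadline: 2019-06-17.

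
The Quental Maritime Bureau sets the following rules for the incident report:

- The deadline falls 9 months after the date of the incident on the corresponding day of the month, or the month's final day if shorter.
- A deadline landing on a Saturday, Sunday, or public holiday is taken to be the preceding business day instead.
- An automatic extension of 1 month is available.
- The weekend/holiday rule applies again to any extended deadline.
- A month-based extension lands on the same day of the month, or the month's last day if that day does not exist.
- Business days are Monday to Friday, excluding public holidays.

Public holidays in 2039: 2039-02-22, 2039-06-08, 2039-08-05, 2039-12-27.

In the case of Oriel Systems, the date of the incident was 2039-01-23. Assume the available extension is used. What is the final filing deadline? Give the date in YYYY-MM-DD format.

2039-11-21

9 months from 2039-01-23 is 2039-10-23.
2039-10-23 is a Sunday; the preceding business day is 2039-10-21 (Friday).
Add 1 month to 2039-10-21: 2039-11-21.
2039-11-21 is a Monday and not a listed holiday, so it stands.
Deadline: 2039-11-21.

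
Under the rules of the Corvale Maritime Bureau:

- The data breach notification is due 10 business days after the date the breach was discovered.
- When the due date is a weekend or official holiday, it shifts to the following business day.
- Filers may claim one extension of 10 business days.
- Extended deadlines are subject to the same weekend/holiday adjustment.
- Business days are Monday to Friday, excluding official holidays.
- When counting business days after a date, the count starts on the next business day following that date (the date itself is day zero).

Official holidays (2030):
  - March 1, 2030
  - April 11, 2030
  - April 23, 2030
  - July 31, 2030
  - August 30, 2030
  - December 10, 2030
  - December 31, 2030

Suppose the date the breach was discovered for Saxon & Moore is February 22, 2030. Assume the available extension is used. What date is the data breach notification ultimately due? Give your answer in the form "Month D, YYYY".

March 25, 2030

Counting 10 business days after February 22, 2030 (skipping weekends and listed holidays) reaches March 11, 2030.
Since March 11, 2030 is a Monday and not a holiday, the date is unchanged.
Applying the 10-business-day extension: 10 business days after March 11, 2030 is March 25, 2030.
Since March 25, 2030 is a Monday and not a holiday, the date is unchanged.
Deadline: March 25, 2030.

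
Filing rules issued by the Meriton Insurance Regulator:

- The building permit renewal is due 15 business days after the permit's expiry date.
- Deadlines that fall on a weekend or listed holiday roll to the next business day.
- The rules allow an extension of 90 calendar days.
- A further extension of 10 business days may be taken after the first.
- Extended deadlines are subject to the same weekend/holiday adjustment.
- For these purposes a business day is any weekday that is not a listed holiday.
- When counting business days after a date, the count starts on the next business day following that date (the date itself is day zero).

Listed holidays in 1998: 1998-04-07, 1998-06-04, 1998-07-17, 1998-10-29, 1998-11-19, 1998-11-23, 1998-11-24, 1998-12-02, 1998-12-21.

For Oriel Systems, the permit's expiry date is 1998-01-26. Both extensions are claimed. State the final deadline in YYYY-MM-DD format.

Starting the day after 1998-01-26 and counting 15 business days lands on 1998-02-16.
1998-02-16 (Monday) is already a business day.
With the 90-day extension, 1998-02-16 becomes 1998-05-17.
1998-05-17 is a Sunday, so it moves to the next business day, 1998-05-18 (Monday).
The 10-business-day extension runs from 1998-05-18 to 1998-06-01.
1998-06-01 (Monday) is already a business day.
Final deadline: 1998-06-01.

1998-06-01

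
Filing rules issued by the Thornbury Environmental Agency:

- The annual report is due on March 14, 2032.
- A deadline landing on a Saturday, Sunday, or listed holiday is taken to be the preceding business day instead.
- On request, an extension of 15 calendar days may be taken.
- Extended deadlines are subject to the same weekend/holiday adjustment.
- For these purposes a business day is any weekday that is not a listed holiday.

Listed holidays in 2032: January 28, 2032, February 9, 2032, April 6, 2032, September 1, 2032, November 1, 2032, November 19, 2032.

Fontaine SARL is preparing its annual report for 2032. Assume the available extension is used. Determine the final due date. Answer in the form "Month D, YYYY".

March 26, 2032

Start from the fixed due date, March 14, 2032.
March 14, 2032 is a Sunday, so it moves to the preceding business day, March 12, 2032 (Friday).
With the 15-day extension, March 12, 2032 becomes March 27, 2032.
March 27, 2032 falls on a Saturday. Rolling to the preceding business day gives March 26, 2032, a Friday.
The final due date is March 26, 2032.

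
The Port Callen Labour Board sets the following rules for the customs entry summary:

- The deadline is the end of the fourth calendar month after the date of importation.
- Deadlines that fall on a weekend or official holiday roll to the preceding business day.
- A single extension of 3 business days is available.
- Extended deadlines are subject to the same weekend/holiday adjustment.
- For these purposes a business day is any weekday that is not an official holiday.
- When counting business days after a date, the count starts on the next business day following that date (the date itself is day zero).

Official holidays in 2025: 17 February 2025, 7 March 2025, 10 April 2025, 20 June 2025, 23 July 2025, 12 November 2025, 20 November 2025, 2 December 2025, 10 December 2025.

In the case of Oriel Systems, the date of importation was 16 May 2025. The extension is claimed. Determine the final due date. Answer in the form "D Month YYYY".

3 October 2025

The fourth month after 16 May 2025 is September 2025, whose last day is 30 September 2025.
30 September 2025 (Tuesday) is already a business day.
The 3-business-day extension runs from 30 September 2025 to 3 October 2025.
3 October 2025 is a Friday and not a listed holiday, so it stands.
Deadline: 3 October 2025.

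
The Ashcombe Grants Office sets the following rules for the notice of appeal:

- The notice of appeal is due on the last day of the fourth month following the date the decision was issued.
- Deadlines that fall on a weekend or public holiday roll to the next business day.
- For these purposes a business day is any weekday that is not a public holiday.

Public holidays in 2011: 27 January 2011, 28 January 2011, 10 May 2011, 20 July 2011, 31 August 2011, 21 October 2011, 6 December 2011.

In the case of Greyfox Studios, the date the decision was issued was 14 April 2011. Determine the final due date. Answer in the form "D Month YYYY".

4 months after 14 April 2011 falls in August 2011; the last day of that month is 31 August 2011.
Because 31 August 2011 is a listed holiday, the deadline becomes 1 September 2011 (Thursday).
Final deadline: 1 September 2011.

1 September 2011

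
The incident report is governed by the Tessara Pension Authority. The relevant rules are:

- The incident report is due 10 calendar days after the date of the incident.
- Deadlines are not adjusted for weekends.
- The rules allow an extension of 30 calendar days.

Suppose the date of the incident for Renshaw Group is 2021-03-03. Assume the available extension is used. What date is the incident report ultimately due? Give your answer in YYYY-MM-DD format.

2021-04-12

10 calendar days after 2021-03-03 is 2021-03-13.
No adjustment is made for weekends or holidays, so 2021-03-13 stands.
Applying the 30-calendar-day extension: 2021-03-13 + 30 days = 2021-04-12.
No adjustment is made for weekends or holidays, so 2021-04-12 stands.
The final due date is 2021-04-12.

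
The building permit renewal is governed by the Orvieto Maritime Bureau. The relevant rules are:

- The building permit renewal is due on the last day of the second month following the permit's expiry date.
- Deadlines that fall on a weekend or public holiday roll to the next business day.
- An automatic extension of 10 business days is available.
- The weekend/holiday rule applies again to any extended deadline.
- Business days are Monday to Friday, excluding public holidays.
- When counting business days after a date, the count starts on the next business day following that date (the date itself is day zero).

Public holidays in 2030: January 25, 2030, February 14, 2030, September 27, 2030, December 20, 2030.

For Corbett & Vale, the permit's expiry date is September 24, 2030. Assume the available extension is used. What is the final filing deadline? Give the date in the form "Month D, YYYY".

2 months after September 24, 2030 is November 2030; that month ends on November 30, 2030.
November 30, 2030 is a Saturday; the next business day is December 2, 2030 (Monday).
Counting 10 further business days from December 2, 2030 reaches December 16, 2030.
Since December 16, 2030 is a Monday and not a holiday, the date is unchanged.
The final due date is December 16, 2030.

December 16, 2030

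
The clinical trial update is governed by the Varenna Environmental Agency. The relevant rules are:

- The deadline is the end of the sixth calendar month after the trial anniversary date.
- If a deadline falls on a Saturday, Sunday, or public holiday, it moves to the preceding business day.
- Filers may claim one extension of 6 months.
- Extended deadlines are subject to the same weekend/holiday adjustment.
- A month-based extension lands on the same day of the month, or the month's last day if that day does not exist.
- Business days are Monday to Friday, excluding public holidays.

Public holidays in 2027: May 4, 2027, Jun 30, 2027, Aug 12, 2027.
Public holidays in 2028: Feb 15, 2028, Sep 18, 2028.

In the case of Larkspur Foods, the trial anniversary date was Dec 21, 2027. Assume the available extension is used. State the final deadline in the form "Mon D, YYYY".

Dec 29, 2028

6 months after Dec 21, 2027 is June 2028; that month ends on Jun 30, 2028.
Jun 30, 2028 is a Friday and not a listed holiday, so it stands.
The 6 months extension carries Jun 30, 2028 to Dec 30, 2028.
Dec 30, 2028 is a Saturday; the preceding business day is Dec 29, 2028 (Friday).
Deadline: Dec 29, 2028.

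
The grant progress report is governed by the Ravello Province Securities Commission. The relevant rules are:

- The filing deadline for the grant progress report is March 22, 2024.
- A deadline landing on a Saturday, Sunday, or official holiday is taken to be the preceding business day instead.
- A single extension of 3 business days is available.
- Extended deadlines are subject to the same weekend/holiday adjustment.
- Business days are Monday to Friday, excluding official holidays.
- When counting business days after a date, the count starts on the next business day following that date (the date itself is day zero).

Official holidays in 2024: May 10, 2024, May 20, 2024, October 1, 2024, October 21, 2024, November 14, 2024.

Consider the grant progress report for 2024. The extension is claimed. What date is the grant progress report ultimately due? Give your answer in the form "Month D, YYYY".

Start from the fixed due date, March 22, 2024.
March 22, 2024 (Friday) is already a business day.
Applying the 3-business-day extension: 3 business days after March 22, 2024 is March 27, 2024.
March 27, 2024 falls on a Wednesday, which is a business day, so no adjustment is needed.
The final due date is March 27, 2024.

March 27, 2024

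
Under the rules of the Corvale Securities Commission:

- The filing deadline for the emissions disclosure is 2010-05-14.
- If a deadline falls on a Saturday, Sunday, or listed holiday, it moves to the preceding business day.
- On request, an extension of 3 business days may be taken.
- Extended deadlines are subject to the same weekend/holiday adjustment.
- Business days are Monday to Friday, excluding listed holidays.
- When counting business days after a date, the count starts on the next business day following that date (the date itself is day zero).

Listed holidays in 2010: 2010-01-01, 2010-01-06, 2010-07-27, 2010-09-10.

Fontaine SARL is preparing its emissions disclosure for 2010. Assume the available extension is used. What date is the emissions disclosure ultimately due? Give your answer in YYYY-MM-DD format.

Start from the fixed due date, 2010-05-14.
2010-05-14 is a Friday and not a listed holiday, so it stands.
Counting 3 further business days from 2010-05-14 reaches 2010-05-19.
2010-05-19 is a Wednesday and not a listed holiday, so it stands.
Final deadline: 2010-05-19.

2010-05-19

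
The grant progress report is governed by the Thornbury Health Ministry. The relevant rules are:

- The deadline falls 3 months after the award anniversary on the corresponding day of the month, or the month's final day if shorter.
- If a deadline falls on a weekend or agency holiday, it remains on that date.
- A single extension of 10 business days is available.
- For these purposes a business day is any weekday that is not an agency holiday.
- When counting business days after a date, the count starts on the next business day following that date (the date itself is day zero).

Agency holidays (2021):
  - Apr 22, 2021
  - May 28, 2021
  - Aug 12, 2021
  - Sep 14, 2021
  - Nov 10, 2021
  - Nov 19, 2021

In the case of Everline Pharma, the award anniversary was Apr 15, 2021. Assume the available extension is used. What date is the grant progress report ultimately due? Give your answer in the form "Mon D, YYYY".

3 months from Apr 15, 2021 is Jul 15, 2021.
No adjustment is made for weekends or holidays, so Jul 15, 2021 stands.
The 10-business-day extension runs from Jul 15, 2021 to Jul 29, 2021.
Jul 29, 2021 falls on a Thursday. The rules make no weekend/holiday allowance, so it remains Jul 29, 2021.
The final due date is Jul 29, 2021.

Jul 29, 2021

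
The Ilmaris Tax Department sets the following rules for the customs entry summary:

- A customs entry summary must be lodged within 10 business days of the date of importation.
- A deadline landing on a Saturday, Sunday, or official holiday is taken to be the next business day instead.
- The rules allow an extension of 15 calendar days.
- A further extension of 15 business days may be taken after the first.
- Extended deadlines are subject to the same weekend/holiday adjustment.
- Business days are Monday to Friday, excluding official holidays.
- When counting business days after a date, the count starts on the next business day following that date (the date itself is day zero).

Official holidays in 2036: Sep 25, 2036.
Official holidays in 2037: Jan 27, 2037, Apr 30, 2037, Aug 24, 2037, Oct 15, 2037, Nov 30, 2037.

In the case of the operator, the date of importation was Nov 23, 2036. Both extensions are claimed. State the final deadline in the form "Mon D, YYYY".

10 business days after Nov 23, 2036, excluding weekends and holidays, is Dec 5, 2036.
Dec 5, 2036 (Friday) is already a business day.
The 15-calendar-day extension moves the deadline from Dec 5, 2036 to Dec 20, 2036.
Dec 20, 2036 falls on a Saturday. Rolling to the next business day gives Dec 22, 2036, a Monday.
Applying the 15-business-day extension: 15 business days after Dec 22, 2036 is Jan 12, 2037.
Jan 12, 2037 falls on a Monday, which is a business day, so no adjustment is needed.
Final deadline: Jan 12, 2037.

Jan 12, 2037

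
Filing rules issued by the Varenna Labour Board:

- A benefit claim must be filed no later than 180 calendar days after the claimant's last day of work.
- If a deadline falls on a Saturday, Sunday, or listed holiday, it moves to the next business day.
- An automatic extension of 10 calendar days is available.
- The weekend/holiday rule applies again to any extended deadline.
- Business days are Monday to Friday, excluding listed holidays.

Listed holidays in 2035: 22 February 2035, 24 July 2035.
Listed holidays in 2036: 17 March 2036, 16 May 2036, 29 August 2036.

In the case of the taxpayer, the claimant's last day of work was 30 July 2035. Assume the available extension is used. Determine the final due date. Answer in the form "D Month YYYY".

7 February 2036

Trigger date 30 July 2035 + 180 calendar days = 26 January 2036.
26 January 2036 falls on a Saturday. Rolling to the next business day gives 28 January 2036, a Monday.
Applying the 10-calendar-day extension: 28 January 2036 + 10 days = 7 February 2036.
7 February 2036 is a Thursday and not a listed holiday, so it stands.
Final deadline: 7 February 2036.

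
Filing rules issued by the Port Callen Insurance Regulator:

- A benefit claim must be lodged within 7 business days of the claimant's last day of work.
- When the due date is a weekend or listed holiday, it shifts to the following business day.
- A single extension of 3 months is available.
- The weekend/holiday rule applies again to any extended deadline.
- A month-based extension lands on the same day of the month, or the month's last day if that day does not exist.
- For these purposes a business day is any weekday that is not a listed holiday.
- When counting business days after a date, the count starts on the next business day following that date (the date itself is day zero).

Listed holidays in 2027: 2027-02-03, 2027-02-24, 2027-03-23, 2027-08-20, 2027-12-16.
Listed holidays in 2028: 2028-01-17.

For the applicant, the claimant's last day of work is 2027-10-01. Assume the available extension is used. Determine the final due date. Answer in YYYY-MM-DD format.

2028-01-12

7 business days after 2027-10-01, excluding weekends and holidays, is 2027-10-12.
2027-10-12 falls on a Tuesday, which is a business day, so no adjustment is needed.
The 3 months extension carries 2027-10-12 to 2028-01-12.
2028-01-12 (Wednesday) is already a business day.
Final deadline: 2028-01-12.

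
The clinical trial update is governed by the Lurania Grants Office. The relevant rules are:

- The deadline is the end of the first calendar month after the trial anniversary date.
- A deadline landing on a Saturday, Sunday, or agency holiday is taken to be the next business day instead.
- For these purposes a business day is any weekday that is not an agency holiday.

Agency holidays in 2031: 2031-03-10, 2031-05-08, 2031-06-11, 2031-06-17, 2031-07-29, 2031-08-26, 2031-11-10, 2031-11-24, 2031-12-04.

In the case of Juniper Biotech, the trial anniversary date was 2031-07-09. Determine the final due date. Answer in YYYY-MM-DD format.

1 month after 2031-07-09 falls in August 2031; the last day of that month is 2031-08-31.
Because 2031-08-31 is a Sunday, the deadline becomes 2031-09-01 (Monday).
Deadline: 2031-09-01.

2031-09-01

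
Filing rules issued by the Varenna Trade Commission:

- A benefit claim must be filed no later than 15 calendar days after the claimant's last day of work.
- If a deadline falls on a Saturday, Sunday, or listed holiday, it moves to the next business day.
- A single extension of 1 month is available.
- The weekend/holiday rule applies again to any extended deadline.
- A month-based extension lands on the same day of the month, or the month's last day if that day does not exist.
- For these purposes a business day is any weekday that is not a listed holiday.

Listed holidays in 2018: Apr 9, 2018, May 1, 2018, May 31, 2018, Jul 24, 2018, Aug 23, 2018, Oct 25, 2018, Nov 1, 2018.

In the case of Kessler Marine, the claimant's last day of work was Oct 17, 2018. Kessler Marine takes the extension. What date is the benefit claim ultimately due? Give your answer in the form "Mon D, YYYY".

Dec 3, 2018

Trigger date Oct 17, 2018 + 15 calendar days = Nov 1, 2018.
Nov 1, 2018 is a listed holiday; the next business day is Nov 2, 2018 (Friday).
Add 1 month to Nov 2, 2018: Dec 2, 2018.
Dec 2, 2018 is a Sunday, so it moves to the next business day, Dec 3, 2018 (Monday).
So the filing is due Dec 3, 2018.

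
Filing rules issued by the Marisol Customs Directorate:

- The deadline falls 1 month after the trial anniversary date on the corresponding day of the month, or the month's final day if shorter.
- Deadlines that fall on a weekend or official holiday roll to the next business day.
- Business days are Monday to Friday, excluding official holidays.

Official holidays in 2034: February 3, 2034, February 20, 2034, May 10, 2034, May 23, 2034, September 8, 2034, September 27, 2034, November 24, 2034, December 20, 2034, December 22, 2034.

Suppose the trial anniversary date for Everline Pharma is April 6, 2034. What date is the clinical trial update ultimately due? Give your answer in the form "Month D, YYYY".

Moving 1 month forward from April 6, 2034 on the corresponding day gives May 6, 2034.
Because May 6, 2034 is a Saturday, the deadline becomes May 8, 2034 (Monday).
So the filing is due May 8, 2034.

May 8, 2034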